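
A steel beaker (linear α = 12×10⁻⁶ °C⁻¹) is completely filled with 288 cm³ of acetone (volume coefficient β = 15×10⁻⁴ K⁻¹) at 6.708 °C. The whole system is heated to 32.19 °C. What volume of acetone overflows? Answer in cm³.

10.7 cm³

The beaker also expands: β_container ≈ 3α = 3.6×10⁻⁵ /K
Net overflow = V₀(β_liq − 3α_cont)ΔT
β − 3α = 1.50×10⁻³ − 3.6×10⁻⁵ = 1.464×10⁻³ /K; ΔT = 25.482 K
ΔV = 288 × 1.464×10⁻³ × 25.482 = 10.7 cm³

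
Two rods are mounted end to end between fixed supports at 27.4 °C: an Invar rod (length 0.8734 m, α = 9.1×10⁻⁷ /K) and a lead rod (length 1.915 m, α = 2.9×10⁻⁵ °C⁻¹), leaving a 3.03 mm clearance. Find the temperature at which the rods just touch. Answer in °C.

T = 81.2 °C

Gap closes when ΔL₁ + ΔL₂ = 3.03 mm = 3.03×10⁻³ m
(α₁L₁ + α₂L₂)ΔT = g
α₁L₁ + α₂L₂ = 9.1×10⁻⁷×0.8734 + 2.9×10⁻⁵×1.915 = 5.6329794×10⁻⁵ m/K
ΔT = 3.03×10⁻³ / 5.6329794×10⁻⁵ = 53.790 K
T = 27.4 + 53.790 = 81.190 °C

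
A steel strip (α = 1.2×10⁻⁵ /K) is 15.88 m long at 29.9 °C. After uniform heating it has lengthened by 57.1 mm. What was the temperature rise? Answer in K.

ΔT = 300 K

ΔL = αL₀ΔT ⇒ ΔT = ΔL / (αL₀)
ΔT = 57.1×10⁻³ m / (1.2×10⁻⁵ × 15.88 m) = 299.64 K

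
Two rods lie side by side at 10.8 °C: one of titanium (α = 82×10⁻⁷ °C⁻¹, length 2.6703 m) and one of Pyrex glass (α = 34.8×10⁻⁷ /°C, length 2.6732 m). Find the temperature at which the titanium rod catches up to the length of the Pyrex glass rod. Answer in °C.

T = 241.1 °C

Equal length when α₁L₁ΔT − α₂L₂ΔT = L₂ − L₁ = 2.90×10⁻³ m
α₁L₁ = 2.189646×10⁻⁵, α₂L₂ = 9.302736×10⁻⁶ → Δ(αL) = 1.2593724×10⁻⁵ m/K
ΔT = 2.90×10⁻³ / 1.2593724×10⁻⁵ = 230.273 K, so T = 10.8 + 230.273 = 241.073 °C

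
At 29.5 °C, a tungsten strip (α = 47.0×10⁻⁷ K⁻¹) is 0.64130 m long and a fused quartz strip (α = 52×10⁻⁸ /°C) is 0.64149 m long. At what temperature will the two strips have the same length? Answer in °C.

L₁(1 + α₁ΔT) = L₂(1 + α₂ΔT) ⇒ ΔT = (L₂ − L₁)/(α₁L₁ − α₂L₂)
L₂ − L₁ = 0.64149 − 0.64130 = 1.90×10⁻⁴ m
α₁L₁ − α₂L₂ = 47.0×10⁻⁷×0.64130 − 52×10⁻⁸×0.64149 = 2.6805352×10⁻⁶ m/K
ΔT = 1.90×10⁻⁴ / 2.6805352×10⁻⁶ = 70.881 K
T = 29.5 + 70.881 = 100.381 °C

T = 100.4 °C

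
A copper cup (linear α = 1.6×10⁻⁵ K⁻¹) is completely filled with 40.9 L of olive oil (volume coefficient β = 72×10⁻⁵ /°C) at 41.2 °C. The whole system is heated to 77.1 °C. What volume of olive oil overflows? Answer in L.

The cup also expands: β_container ≈ 3α = 4.8×10⁻⁵ /K
Net overflow = V₀(β_liq − 3α_cont)ΔT
β − 3α = 7.20×10⁻⁴ − 4.8×10⁻⁵ = 6.72×10⁻⁴ /K; ΔT = 35.9 K
ΔV = 40.9 × 6.72×10⁻⁴ × 35.9 = 0.987 L

0.987 L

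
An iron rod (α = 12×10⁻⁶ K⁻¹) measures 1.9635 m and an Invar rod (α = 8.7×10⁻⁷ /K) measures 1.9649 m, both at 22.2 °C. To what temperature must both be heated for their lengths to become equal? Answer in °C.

T = 86.27 °C

L₁(1 + α₁ΔT) = L₂(1 + α₂ΔT) ⇒ ΔT = (L₂ − L₁)/(α₁L₁ − α₂L₂)
L₂ − L₁ = 1.9649 − 1.9635 = 1.40×10⁻³ m
α₁L₁ − α₂L₂ = 12×10⁻⁶×1.9635 − 8.7×10⁻⁷×1.9649 = 2.1852537×10⁻⁵ m/K
ΔT = 1.40×10⁻³ / 2.1852537×10⁻⁵ = 64.0658 K
T = 22.2 + 64.0658 = 86.2658 °C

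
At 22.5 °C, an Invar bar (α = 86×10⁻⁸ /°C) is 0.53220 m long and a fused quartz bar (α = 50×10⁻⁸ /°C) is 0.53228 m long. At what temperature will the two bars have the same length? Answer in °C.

L₁(1 + α₁ΔT) = L₂(1 + α₂ΔT) ⇒ ΔT = (L₂ − L₁)/(α₁L₁ − α₂L₂)
L₂ − L₁ = 0.53228 − 0.53220 = 8.00×10⁻⁵ m
α₁L₁ − α₂L₂ = 86×10⁻⁸×0.53220 − 50×10⁻⁸×0.53228 = 1.91552×10⁻⁷ m/K
ΔT = 8.00×10⁻⁵ / 1.91552×10⁻⁷ = 417.641 K
T = 22.5 + 417.641 = 440.141 °C

T = 440.1 °C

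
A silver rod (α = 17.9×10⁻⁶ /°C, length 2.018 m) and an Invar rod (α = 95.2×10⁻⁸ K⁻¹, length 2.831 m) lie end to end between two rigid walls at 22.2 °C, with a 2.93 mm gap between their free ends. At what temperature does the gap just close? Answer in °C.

T = 97.7 °C

Gap closes when ΔL₁ + ΔL₂ = 2.93 mm = 2.93×10⁻³ m
(α₁L₁ + α₂L₂)ΔT = g
α₁L₁ + α₂L₂ = 17.9×10⁻⁶×2.018 + 95.2×10⁻⁸×2.831 = 3.8817312×10⁻⁵ m/K
ΔT = 2.93×10⁻³ / 3.8817312×10⁻⁵ = 75.482 K
T = 22.2 + 75.482 = 97.682 °C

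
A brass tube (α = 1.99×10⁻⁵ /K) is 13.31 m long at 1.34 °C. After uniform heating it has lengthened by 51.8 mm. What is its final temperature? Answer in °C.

T = 197 °C

ΔL = αL₀ΔT ⇒ ΔT = ΔL / (αL₀)
ΔT = 51.8×10⁻³ m / (1.99×10⁻⁵ × 13.31 m) = 195.57 K
T = 1.34 + 195.57 = 196.91 °C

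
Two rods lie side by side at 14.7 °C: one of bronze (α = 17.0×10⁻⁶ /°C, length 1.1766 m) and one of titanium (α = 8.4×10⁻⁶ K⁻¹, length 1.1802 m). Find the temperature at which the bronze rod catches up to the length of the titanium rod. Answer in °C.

T = 371.5 °C

L₁(1 + α₁ΔT) = L₂(1 + α₂ΔT) ⇒ ΔT = (L₂ − L₁)/(α₁L₁ − α₂L₂)
L₂ − L₁ = 1.1802 − 1.1766 = 3.60×10⁻³ m
α₁L₁ − α₂L₂ = 17.0×10⁻⁶×1.1766 − 8.4×10⁻⁶×1.1802 = 1.008852×10⁻⁵ m/K
ΔT = 3.60×10⁻³ / 1.008852×10⁻⁵ = 356.841 K
T = 14.7 + 356.841 = 371.541 °C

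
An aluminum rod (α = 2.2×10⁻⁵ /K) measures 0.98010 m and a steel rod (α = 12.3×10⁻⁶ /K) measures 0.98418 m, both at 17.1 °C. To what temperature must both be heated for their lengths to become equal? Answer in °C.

T = 448.5 °C

Equal length when α₁L₁ΔT − α₂L₂ΔT = L₂ − L₁ = 4.08×10⁻³ m
α₁L₁ = 2.15622×10⁻⁵, α₂L₂ = 1.2105414×10⁻⁵ → Δ(αL) = 9.456786×10⁻⁶ m/K
ΔT = 4.08×10⁻³ / 9.456786×10⁻⁶ = 431.436 K, so T = 17.1 + 431.436 = 448.536 °C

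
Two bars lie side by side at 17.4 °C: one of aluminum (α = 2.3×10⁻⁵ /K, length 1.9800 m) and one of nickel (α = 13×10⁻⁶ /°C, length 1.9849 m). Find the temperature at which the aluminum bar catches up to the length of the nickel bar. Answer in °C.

Equal length when α₁L₁ΔT − α₂L₂ΔT = L₂ − L₁ = 4.90×10⁻³ m
α₁L₁ = 4.554×10⁻⁵, α₂L₂ = 2.58037×10⁻⁵ → Δ(αL) = 1.97363×10⁻⁵ m/K
ΔT = 4.90×10⁻³ / 1.97363×10⁻⁵ = 248.273 K, so T = 17.4 + 248.273 = 265.673 °C

T = 265.7 °C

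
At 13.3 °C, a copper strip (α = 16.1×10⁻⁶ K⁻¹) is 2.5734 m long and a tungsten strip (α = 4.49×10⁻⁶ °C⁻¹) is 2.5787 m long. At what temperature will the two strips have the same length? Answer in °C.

Equal length when α₁L₁ΔT − α₂L₂ΔT = L₂ − L₁ = 5.30×10⁻³ m
α₁L₁ = 4.143174×10⁻⁵, α₂L₂ = 1.1578363×10⁻⁵ → Δ(αL) = 2.9853377×10⁻⁵ m/K
ΔT = 5.30×10⁻³ / 2.9853377×10⁻⁵ = 177.534 K, so T = 13.3 + 177.534 = 190.834 °C

T = 190.8 °C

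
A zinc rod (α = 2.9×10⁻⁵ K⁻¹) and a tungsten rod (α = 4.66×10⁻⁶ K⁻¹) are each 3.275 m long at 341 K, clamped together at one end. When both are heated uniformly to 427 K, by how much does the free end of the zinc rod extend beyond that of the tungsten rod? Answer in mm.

6.86 mm

ΔT = 86 K
zinc: ΔL = 2.9×10⁻⁵ × 3.275 m × 86 = 8.1679×10⁻³ m = 8.1679 mm
tungsten: ΔL = 4.66×10⁻⁶ × 3.275 m × 86 = 1.3125×10⁻³ m = 1.3125 mm
difference = 8.1679 − 1.3125 = 6.8554 mm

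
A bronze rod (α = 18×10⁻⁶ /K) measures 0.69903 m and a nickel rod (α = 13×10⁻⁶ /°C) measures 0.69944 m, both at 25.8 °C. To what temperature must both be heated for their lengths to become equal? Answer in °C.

T = 143.3 °C

L₁(1 + α₁ΔT) = L₂(1 + α₂ΔT) ⇒ ΔT = (L₂ − L₁)/(α₁L₁ − α₂L₂)
L₂ − L₁ = 0.69944 − 0.69903 = 4.10×10⁻⁴ m
α₁L₁ − α₂L₂ = 18×10⁻⁶×0.69903 − 13×10⁻⁶×0.69944 = 3.48982×10⁻⁶ m/K
ΔT = 4.10×10⁻⁴ / 3.48982×10⁻⁶ = 117.485 K
T = 25.8 + 117.485 = 143.285 °C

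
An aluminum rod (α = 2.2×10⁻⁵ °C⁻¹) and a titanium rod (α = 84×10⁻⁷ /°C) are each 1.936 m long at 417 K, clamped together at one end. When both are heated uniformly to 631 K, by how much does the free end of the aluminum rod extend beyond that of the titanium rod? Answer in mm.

5.63 mm

ΔT = 214 K
aluminum: ΔL = 2.2×10⁻⁵ × 1.936 m × 214 = 9.1147×10⁻³ m = 9.1147 mm
titanium: ΔL = 84×10⁻⁷ × 1.936 m × 214 = 3.4802×10⁻³ m = 3.4802 mm
difference = 9.1147 − 3.4802 = 5.6345 mm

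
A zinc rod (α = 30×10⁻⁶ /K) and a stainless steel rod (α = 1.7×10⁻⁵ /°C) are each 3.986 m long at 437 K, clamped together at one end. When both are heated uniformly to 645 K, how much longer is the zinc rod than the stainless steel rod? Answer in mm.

10.8 mm

ΔT = 208 K
zinc: ΔL = 30×10⁻⁶ × 3.986 m × 208 = 2.4873×10⁻² m = 24.873 mm
stainless steel: ΔL = 1.7×10⁻⁵ × 3.986 m × 208 = 1.4094×10⁻² m = 14.094 mm
difference = 24.873 − 14.094 = 10.779 mm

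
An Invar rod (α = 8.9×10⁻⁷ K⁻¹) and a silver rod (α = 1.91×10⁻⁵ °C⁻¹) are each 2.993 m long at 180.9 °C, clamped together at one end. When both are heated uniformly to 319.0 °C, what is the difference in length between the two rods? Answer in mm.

7.53 mm

ΔT = 138.1 K
Invar: ΔL = 8.9×10⁻⁷ × 2.993 m × 138.1 = 3.6787×10⁻⁴ m = 0.36787 mm
silver: ΔL = 1.91×10⁻⁵ × 2.993 m × 138.1 = 7.8947×10⁻³ m = 7.8947 mm
difference = 7.8947 − 0.36787 = 7.52683 mm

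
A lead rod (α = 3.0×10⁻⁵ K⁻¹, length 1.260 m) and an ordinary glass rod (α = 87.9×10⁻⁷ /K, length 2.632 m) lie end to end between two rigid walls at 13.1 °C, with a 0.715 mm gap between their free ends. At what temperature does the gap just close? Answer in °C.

α₁L₁ = 3.780×10⁻⁵ m/K, α₂L₂ = 2.313528×10⁻⁵ m/K → total 6.093528×10⁻⁵ m/K
ΔT = g/(α₁L₁+α₂L₂) = 7.15×10⁻⁴ / 6.093528×10⁻⁵ = 11.734 K
T = 13.1 + 11.734 = 24.834 °C

T = 24.8 °C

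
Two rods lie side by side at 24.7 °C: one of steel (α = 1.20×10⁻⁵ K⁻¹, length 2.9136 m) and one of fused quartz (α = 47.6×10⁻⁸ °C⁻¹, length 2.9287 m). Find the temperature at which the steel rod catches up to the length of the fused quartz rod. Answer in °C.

L₁(1 + α₁ΔT) = L₂(1 + α₂ΔT) ⇒ ΔT = (L₂ − L₁)/(α₁L₁ − α₂L₂)
L₂ − L₁ = 2.9287 − 2.9136 = 1.51×10⁻² m
α₁L₁ − α₂L₂ = 1.20×10⁻⁵×2.9136 − 47.6×10⁻⁸×2.9287 = 3.35691388×10⁻⁵ m/K
ΔT = 1.51×10⁻² / 3.35691388×10⁻⁵ = 449.818 K
T = 24.7 + 449.818 = 474.518 °C

T = 474.5 °C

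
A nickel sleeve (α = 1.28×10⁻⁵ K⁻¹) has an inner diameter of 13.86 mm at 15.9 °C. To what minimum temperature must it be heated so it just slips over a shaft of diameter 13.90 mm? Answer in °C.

Required Δd = 13.90 − 13.86 = 0.04 mm
Δd = αd₀ΔT ⇒ ΔT = Δd/(αd₀) = 0.04 / (1.28×10⁻⁵ × 13.86) = 225.47 K
T_min = 15.9 + 225.47 = 241.37 °C

T = 241 °C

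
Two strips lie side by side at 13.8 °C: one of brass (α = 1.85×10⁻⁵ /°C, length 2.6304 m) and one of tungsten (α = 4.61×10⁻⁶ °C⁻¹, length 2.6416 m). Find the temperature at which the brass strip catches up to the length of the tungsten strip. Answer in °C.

Equal length when α₁L₁ΔT − α₂L₂ΔT = L₂ − L₁ = 1.12×10⁻² m
α₁L₁ = 4.86624×10⁻⁵, α₂L₂ = 1.2177776×10⁻⁵ → Δ(αL) = 3.6484624×10⁻⁵ m/K
ΔT = 1.12×10⁻² / 3.6484624×10⁻⁵ = 306.979 K, so T = 13.8 + 306.979 = 320.779 °C

T = 320.8 °C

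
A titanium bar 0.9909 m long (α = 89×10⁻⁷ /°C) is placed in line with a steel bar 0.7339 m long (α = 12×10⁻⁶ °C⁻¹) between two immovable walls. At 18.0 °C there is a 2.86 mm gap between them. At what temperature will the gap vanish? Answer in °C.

T = 180 °C

α₁L₁ = 8.81901×10⁻⁶ m/K, α₂L₂ = 8.8068×10⁻⁶ m/K → total 1.762581×10⁻⁵ m/K
ΔT = g/(α₁L₁+α₂L₂) = 2.86×10⁻³ / 1.762581×10⁻⁵ = 162.26 K
T = 18.0 + 162.26 = 180.26 °C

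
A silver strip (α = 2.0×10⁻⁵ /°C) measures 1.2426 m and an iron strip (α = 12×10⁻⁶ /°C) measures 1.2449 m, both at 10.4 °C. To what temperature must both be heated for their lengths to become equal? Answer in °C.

L₁(1 + α₁ΔT) = L₂(1 + α₂ΔT) ⇒ ΔT = (L₂ − L₁)/(α₁L₁ − α₂L₂)
L₂ − L₁ = 1.2449 − 1.2426 = 2.30×10⁻³ m
α₁L₁ − α₂L₂ = 2.0×10⁻⁵×1.2426 − 12×10⁻⁶×1.2449 = 9.9132×10⁻⁶ m/K
ΔT = 2.30×10⁻³ / 9.9132×10⁻⁶ = 232.014 K
T = 10.4 + 232.014 = 242.414 °C

T = 242.4 °C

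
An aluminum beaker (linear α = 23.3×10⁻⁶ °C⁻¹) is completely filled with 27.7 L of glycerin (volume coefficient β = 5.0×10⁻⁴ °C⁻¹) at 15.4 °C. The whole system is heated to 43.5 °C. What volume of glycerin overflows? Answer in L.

The beaker also expands: β_container ≈ 3α = 6.99×10⁻⁵ /K
Net overflow = V₀(β_liq − 3α_cont)ΔT
β − 3α = 5.00×10⁻⁴ − 6.99×10⁻⁵ = 4.301×10⁻⁴ /K; ΔT = 28.1 K
ΔV = 27.7 × 4.301×10⁻⁴ × 28.1 = 0.335 L

0.335 L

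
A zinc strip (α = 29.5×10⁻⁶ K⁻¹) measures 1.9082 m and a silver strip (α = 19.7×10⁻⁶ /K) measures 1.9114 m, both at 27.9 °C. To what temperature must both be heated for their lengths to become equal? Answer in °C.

T = 199.6 °C

L₁(1 + α₁ΔT) = L₂(1 + α₂ΔT) ⇒ ΔT = (L₂ − L₁)/(α₁L₁ − α₂L₂)
L₂ − L₁ = 1.9114 − 1.9082 = 3.20×10⁻³ m
α₁L₁ − α₂L₂ = 29.5×10⁻⁶×1.9082 − 19.7×10⁻⁶×1.9114 = 1.863732×10⁻⁵ m/K
ΔT = 3.20×10⁻³ / 1.863732×10⁻⁵ = 171.699 K
T = 27.9 + 171.699 = 199.599 °C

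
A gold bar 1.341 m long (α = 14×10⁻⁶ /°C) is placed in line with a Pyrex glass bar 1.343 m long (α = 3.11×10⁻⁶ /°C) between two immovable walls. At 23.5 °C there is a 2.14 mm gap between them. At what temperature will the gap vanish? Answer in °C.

T = 117 °C

α₁L₁ = 1.8774×10⁻⁵ m/K, α₂L₂ = 4.17673×10⁻⁶ m/K → total 2.295073×10⁻⁵ m/K
ΔT = g/(α₁L₁+α₂L₂) = 2.14×10⁻³ / 2.295073×10⁻⁵ = 93.24 K
T = 23.5 + 93.24 = 116.74 °C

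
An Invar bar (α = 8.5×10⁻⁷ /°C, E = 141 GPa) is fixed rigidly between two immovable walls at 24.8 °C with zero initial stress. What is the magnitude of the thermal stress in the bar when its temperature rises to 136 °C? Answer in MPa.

Fully constrained: the free strain ε = αΔT is blocked, so σ = Eε = EαΔT.
|ΔT| = 111.2 K
σ = 141×10⁹ × 8.5×10⁻⁷ × 111.2 = 1.33×10⁷ Pa

σ = 13.3 MPa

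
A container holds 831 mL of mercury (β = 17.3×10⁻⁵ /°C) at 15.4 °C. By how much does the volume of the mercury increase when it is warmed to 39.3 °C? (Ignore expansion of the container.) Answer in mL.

|ΔT| = |39.3 − 15.4| = 23.9 K
ΔV = βV₀ΔT = (17.3×10⁻⁵)(831)(23.9) = 3.44 mL

ΔV = 3.44 mL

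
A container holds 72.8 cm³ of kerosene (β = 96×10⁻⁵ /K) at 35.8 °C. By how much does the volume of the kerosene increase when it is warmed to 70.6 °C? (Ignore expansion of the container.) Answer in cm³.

|ΔT| = |70.6 − 35.8| = 34.8 K
ΔV = βV₀ΔT = (96×10⁻⁵)(72.8)(34.8) = 2.43 cm³

ΔV = 2.43 cm³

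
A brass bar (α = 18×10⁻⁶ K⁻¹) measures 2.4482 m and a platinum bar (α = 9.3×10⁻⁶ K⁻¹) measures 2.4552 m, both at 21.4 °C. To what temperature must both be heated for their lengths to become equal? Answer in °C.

Equal length when α₁L₁ΔT − α₂L₂ΔT = L₂ − L₁ = 7.00×10⁻³ m
α₁L₁ = 4.40676×10⁻⁵, α₂L₂ = 2.283336×10⁻⁵ → Δ(αL) = 2.123424×10⁻⁵ m/K
ΔT = 7.00×10⁻³ / 2.123424×10⁻⁵ = 329.656 K, so T = 21.4 + 329.656 = 351.056 °C

T = 351.1 °C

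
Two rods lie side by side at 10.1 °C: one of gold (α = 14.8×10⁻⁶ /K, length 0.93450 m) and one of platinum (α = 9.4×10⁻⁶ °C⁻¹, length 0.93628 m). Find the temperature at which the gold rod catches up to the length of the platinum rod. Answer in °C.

T = 364.0 °C

Equal length when α₁L₁ΔT − α₂L₂ΔT = L₂ − L₁ = 1.78×10⁻³ m
α₁L₁ = 1.38306×10⁻⁵, α₂L₂ = 8.801032×10⁻⁶ → Δ(αL) = 5.029568×10⁻⁶ m/K
ΔT = 1.78×10⁻³ / 5.029568×10⁻⁶ = 353.907 K, so T = 10.1 + 353.907 = 364.007 °C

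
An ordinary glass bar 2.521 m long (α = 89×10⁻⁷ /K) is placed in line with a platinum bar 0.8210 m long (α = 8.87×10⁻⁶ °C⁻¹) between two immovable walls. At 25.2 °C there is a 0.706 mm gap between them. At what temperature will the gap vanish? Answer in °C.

α₁L₁ = 2.24369×10⁻⁵ m/K, α₂L₂ = 7.28227×10⁻⁶ m/K → total 2.971917×10⁻⁵ m/K
ΔT = g/(α₁L₁+α₂L₂) = 7.06×10⁻⁴ / 2.971917×10⁻⁵ = 23.756 K
T = 25.2 + 23.756 = 48.956 °C

T = 49.0 °C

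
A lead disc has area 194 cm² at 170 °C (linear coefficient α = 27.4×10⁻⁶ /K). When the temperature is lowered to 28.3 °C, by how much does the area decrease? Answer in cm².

Area coefficient ≈ 2α; |ΔT| = 141.7 K
ΔA = 2αA₀ΔT = 2(27.4×10⁻⁶)(194)(141.7) = 1.51 cm²

ΔA = 1.51 cm²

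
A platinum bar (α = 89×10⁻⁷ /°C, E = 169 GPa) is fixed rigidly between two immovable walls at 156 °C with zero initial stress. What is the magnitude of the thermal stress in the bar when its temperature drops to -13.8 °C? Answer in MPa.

Fully constrained: the free strain ε = αΔT is blocked, so σ = Eε = EαΔT.
|ΔT| = 169.8 K
σ = 169×10⁹ × 89×10⁻⁷ × 169.8 = 2.55×10⁸ Pa

σ = 255 MPa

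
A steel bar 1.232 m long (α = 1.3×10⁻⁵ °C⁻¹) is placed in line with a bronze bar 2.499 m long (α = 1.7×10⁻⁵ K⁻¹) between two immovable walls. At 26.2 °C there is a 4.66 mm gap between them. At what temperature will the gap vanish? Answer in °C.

T = 106 °C

α₁L₁ = 1.6016×10⁻⁵ m/K, α₂L₂ = 4.2483×10⁻⁵ m/K → total 5.8499×10⁻⁵ m/K
ΔT = g/(α₁L₁+α₂L₂) = 4.66×10⁻³ / 5.8499×10⁻⁵ = 79.66 K
T = 26.2 + 79.66 = 105.86 °C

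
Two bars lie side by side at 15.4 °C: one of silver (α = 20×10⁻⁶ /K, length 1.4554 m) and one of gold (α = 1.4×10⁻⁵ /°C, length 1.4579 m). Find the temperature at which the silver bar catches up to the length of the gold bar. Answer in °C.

Equal length when α₁L₁ΔT − α₂L₂ΔT = L₂ − L₁ = 2.50×10⁻³ m
α₁L₁ = 2.9108×10⁻⁵, α₂L₂ = 2.04106×10⁻⁵ → Δ(αL) = 8.6974×10⁻⁶ m/K
ΔT = 2.50×10⁻³ / 8.6974×10⁻⁶ = 287.442 K, so T = 15.4 + 287.442 = 302.842 °C

T = 302.8 °C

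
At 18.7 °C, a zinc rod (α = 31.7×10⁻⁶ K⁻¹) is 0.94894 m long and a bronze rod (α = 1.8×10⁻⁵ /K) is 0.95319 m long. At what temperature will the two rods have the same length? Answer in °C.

Equal length when α₁L₁ΔT − α₂L₂ΔT = L₂ − L₁ = 4.25×10⁻³ m
α₁L₁ = 3.0081398×10⁻⁵, α₂L₂ = 1.715742×10⁻⁵ → Δ(αL) = 1.2923978×10⁻⁵ m/K
ΔT = 4.25×10⁻³ / 1.2923978×10⁻⁵ = 328.846 K, so T = 18.7 + 328.846 = 347.546 °C

T = 347.5 °C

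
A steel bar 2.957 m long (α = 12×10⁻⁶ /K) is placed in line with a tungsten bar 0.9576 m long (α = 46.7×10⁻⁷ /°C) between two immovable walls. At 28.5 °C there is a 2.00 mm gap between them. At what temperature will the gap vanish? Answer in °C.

Gap closes when ΔL₁ + ΔL₂ = 2.00 mm = 2.00×10⁻³ m
(α₁L₁ + α₂L₂)ΔT = g
α₁L₁ + α₂L₂ = 12×10⁻⁶×2.957 + 46.7×10⁻⁷×0.9576 = 3.9955992×10⁻⁵ m/K
ΔT = 2.00×10⁻³ / 3.9955992×10⁻⁵ = 50.055 K
T = 28.5 + 50.055 = 78.555 °C

T = 78.6 °C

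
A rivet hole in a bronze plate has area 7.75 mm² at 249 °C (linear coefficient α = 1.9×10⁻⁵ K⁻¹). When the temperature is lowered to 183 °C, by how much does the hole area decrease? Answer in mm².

ΔA = 0.0194 mm²

Area coefficient ≈ 2α; |ΔT| = 66 K
ΔA = 2αA₀ΔT = 2(1.9×10⁻⁵)(7.75)(66) = 0.0194 mm²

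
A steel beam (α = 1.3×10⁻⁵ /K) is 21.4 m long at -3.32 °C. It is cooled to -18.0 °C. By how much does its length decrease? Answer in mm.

ΔL = 4.08 mm

|ΔT| = |-18.0 − (-3.32)| = 14.68 K
ΔL = αL₀ΔT = (1.3×10⁻⁵)(21.4)(14.68) = 4.08×10⁻³ m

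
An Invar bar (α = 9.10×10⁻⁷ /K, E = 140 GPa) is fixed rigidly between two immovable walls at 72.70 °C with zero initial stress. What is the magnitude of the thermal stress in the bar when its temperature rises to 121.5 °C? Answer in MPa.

σ = 6.22 MPa

Fully constrained: the free strain ε = αΔT is blocked, so σ = Eε = EαΔT.
|ΔT| = 48.80 K
σ = 140×10⁹ × 9.10×10⁻⁷ × 48.80 = 6.22×10⁶ Pa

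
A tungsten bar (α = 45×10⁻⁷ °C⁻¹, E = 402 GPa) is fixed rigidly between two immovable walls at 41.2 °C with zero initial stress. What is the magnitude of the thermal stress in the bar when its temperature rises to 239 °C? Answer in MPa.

σ = 358 MPa

Fully constrained: the free strain ε = αΔT is blocked, so σ = Eε = EαΔT.
|ΔT| = 197.8 K
σ = 402×10⁹ × 45×10⁻⁷ × 197.8 = 3.58×10⁸ Pa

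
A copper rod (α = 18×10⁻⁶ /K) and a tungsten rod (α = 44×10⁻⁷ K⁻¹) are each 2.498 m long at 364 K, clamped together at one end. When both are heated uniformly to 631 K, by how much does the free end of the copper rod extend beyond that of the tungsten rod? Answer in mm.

ΔT = 267 K
copper: ΔL = 18×10⁻⁶ × 2.498 m × 267 = 1.2005×10⁻² m = 12.005 mm
tungsten: ΔL = 44×10⁻⁷ × 2.498 m × 267 = 2.9347×10⁻³ m = 2.9347 mm
difference = 12.005 − 2.9347 = 9.0703 mm

9.07 mm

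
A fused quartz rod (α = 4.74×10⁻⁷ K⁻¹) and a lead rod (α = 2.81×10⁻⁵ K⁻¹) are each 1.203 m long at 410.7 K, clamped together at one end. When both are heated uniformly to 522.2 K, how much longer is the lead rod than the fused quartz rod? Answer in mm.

ΔT = 111.5 K
fused quartz: ΔL = 4.74×10⁻⁷ × 1.203 m × 111.5 = 6.3580×10⁻⁵ m = 0.063580 mm
lead: ΔL = 2.81×10⁻⁵ × 1.203 m × 111.5 = 3.7692×10⁻³ m = 3.7692 mm
difference = 3.7692 − 0.063580 = 3.70562 mm

3.71 mm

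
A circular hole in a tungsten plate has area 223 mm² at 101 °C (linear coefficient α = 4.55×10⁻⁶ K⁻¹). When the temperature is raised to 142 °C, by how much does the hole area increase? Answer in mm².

Area coefficient ≈ 2α; |ΔT| = 41 K
ΔA = 2αA₀ΔT = 2(4.55×10⁻⁶)(223)(41) = 0.0832 mm²

ΔA = 0.0832 mm²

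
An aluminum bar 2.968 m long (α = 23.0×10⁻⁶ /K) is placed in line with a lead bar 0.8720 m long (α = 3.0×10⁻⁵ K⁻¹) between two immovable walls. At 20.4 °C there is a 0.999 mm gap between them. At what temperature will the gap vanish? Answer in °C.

Gap closes when ΔL₁ + ΔL₂ = 0.999 mm = 9.99×10⁻⁴ m
(α₁L₁ + α₂L₂)ΔT = g
α₁L₁ + α₂L₂ = 23.0×10⁻⁶×2.968 + 3.0×10⁻⁵×0.8720 = 9.4424×10⁻⁵ m/K
ΔT = 9.99×10⁻⁴ / 9.4424×10⁻⁵ = 10.580 K
T = 20.4 + 10.580 = 30.980 °C

T = 31.0 °C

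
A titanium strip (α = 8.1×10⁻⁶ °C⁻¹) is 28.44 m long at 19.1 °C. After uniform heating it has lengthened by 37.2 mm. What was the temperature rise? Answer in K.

ΔL = αL₀ΔT ⇒ ΔT = ΔL / (αL₀)
ΔT = 37.2×10⁻³ m / (8.1×10⁻⁶ × 28.44 m) = 161.48 K

ΔT = 161 K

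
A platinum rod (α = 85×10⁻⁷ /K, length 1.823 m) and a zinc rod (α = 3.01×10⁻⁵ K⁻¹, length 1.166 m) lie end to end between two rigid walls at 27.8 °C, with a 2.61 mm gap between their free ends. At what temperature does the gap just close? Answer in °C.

T = 79.4 °C

α₁L₁ = 1.54955×10⁻⁵ m/K, α₂L₂ = 3.50966×10⁻⁵ m/K → total 5.05921×10⁻⁵ m/K
ΔT = g/(α₁L₁+α₂L₂) = 2.61×10⁻³ / 5.05921×10⁻⁵ = 51.589 K
T = 27.8 + 51.589 = 79.389 °C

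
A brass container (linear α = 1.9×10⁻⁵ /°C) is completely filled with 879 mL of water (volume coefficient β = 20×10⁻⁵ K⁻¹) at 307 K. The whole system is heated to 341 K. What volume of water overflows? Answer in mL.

The container also expands: β_container ≈ 3α = 5.7×10⁻⁵ /K
Net overflow = V₀(β_liq − 3α_cont)ΔT
β − 3α = 2.00×10⁻⁴ − 5.7×10⁻⁵ = 1.43×10⁻⁴ /K; ΔT = 34 K
ΔV = 879 × 1.43×10⁻⁴ × 34 = 4.27 mL

4.27 mL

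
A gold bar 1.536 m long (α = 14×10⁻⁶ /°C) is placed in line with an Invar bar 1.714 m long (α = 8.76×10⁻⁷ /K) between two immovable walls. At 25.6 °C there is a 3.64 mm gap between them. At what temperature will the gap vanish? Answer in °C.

α₁L₁ = 2.1504×10⁻⁵ m/K, α₂L₂ = 1.501464×10⁻⁶ m/K → total 2.3005464×10⁻⁵ m/K
ΔT = g/(α₁L₁+α₂L₂) = 3.64×10⁻³ / 2.3005464×10⁻⁵ = 158.22 K
T = 25.6 + 158.22 = 183.82 °C

T = 184 °C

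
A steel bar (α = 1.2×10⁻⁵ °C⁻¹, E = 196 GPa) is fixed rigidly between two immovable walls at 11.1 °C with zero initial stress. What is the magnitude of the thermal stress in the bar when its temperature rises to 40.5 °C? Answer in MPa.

Fully constrained: the free strain ε = αΔT is blocked, so σ = Eε = EαΔT.
|ΔT| = 29.4 K
σ = 196×10⁹ × 1.2×10⁻⁵ × 29.4 = 6.91×10⁷ Pa

σ = 69.1 MPa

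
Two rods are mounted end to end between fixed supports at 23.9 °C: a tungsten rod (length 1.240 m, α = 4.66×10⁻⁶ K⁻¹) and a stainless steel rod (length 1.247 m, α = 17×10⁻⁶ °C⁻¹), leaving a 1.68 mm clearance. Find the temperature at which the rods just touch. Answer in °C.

α₁L₁ = 5.7784×10⁻⁶ m/K, α₂L₂ = 2.1199×10⁻⁵ m/K → total 2.69774×10⁻⁵ m/K
ΔT = g/(α₁L₁+α₂L₂) = 1.68×10⁻³ / 2.69774×10⁻⁵ = 62.274 K
T = 23.9 + 62.274 = 86.174 °C

T = 86.2 °C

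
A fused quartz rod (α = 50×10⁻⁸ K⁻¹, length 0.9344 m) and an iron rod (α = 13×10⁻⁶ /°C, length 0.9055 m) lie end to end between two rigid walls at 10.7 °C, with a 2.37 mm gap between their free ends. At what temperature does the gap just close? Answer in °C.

α₁L₁ = 4.672×10⁻⁷ m/K, α₂L₂ = 1.17715×10⁻⁵ m/K → total 1.22387×10⁻⁵ m/K
ΔT = g/(α₁L₁+α₂L₂) = 2.37×10⁻³ / 1.22387×10⁻⁵ = 193.65 K
T = 10.7 + 193.65 = 204.35 °C

T = 204 °C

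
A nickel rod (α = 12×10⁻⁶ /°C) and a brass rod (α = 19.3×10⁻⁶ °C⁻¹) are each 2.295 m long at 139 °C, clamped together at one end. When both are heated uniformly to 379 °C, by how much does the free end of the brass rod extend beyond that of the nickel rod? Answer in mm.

ΔT = 240 K
nickel: ΔL = 12×10⁻⁶ × 2.295 m × 240 = 6.6096×10⁻³ m = 6.6096 mm
brass: ΔL = 19.3×10⁻⁶ × 2.295 m × 240 = 1.0630×10⁻² m = 10.630 mm
difference = 10.630 − 6.6096 = 4.0204 mm

4.02 mm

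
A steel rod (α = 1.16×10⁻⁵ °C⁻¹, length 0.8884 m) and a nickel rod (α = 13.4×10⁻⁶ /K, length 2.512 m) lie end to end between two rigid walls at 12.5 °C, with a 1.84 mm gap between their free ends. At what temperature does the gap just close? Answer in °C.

T = 54.4 °C

α₁L₁ = 1.030544×10⁻⁵ m/K, α₂L₂ = 3.36608×10⁻⁵ m/K → total 4.396624×10⁻⁵ m/K
ΔT = g/(α₁L₁+α₂L₂) = 1.84×10⁻³ / 4.396624×10⁻⁵ = 41.850 K
T = 12.5 + 41.850 = 54.350 °C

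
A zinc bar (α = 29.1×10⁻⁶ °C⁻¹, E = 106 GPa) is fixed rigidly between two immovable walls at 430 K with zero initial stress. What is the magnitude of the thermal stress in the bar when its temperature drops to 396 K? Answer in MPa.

Fully constrained: the free strain ε = αΔT is blocked, so σ = Eε = EαΔT.
|ΔT| = 34 K
σ = 106×10⁹ × 29.1×10⁻⁶ × 34 = 1.05×10⁸ Pa

σ = 105 MPa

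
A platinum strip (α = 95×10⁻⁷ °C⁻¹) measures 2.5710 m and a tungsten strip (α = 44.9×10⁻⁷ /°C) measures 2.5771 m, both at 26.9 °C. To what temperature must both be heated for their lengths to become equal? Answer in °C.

Equal length when α₁L₁ΔT − α₂L₂ΔT = L₂ − L₁ = 6.10×10⁻³ m
α₁L₁ = 2.44245×10⁻⁵, α₂L₂ = 1.1571179×10⁻⁵ → Δ(αL) = 1.2853321×10⁻⁵ m/K
ΔT = 6.10×10⁻³ / 1.2853321×10⁻⁵ = 474.586 K, so T = 26.9 + 474.586 = 501.486 °C

T = 501.5 °C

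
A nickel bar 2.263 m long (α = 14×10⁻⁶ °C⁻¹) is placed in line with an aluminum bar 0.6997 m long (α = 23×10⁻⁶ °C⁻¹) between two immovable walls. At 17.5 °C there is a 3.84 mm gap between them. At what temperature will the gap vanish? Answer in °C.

Gap closes when ΔL₁ + ΔL₂ = 3.84 mm = 3.84×10⁻³ m
(α₁L₁ + α₂L₂)ΔT = g
α₁L₁ + α₂L₂ = 14×10⁻⁶×2.263 + 23×10⁻⁶×0.6997 = 4.77751×10⁻⁵ m/K
ΔT = 3.84×10⁻³ / 4.77751×10⁻⁵ = 80.377 K
T = 17.5 + 80.377 = 97.877 °C

T = 97.9 °C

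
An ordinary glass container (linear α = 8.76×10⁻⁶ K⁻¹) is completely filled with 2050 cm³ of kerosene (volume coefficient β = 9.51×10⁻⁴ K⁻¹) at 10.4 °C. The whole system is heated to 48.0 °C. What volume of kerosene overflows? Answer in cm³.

71.3 cm³

The container also expands: β_container ≈ 3α = 2.628×10⁻⁵ /K
Net overflow = V₀(β_liq − 3α_cont)ΔT
β − 3α = 9.51×10⁻⁴ − 2.628×10⁻⁵ = 9.2472×10⁻⁴ /K; ΔT = 37.6 K
ΔV = 2050 × 9.2472×10⁻⁴ × 37.6 = 71.3 cm³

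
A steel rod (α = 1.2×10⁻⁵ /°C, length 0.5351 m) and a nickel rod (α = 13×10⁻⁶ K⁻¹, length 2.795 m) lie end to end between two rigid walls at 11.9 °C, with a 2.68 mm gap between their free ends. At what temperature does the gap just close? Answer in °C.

Gap closes when ΔL₁ + ΔL₂ = 2.68 mm = 2.68×10⁻³ m
(α₁L₁ + α₂L₂)ΔT = g
α₁L₁ + α₂L₂ = 1.2×10⁻⁵×0.5351 + 13×10⁻⁶×2.795 = 4.27562×10⁻⁵ m/K
ΔT = 2.68×10⁻³ / 4.27562×10⁻⁵ = 62.681 K
T = 11.9 + 62.681 = 74.581 °C

T = 74.6 °C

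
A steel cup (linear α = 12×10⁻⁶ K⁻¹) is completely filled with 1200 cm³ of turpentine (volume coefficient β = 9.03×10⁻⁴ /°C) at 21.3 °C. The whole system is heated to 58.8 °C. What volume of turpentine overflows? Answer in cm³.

The cup also expands: β_container ≈ 3α = 3.6×10⁻⁵ /K
Net overflow = V₀(β_liq − 3α_cont)ΔT
β − 3α = 9.03×10⁻⁴ − 3.6×10⁻⁵ = 8.67×10⁻⁴ /K; ΔT = 37.5 K
ΔV = 1200 × 8.67×10⁻⁴ × 37.5 = 39.0 cm³

39.0 cm³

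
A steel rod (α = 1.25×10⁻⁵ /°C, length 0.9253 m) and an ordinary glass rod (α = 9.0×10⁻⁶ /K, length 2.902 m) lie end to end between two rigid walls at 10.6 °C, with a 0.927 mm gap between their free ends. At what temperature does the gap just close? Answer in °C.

T = 35.2 °C

Gap closes when ΔL₁ + ΔL₂ = 0.927 mm = 9.27×10⁻⁴ m
(α₁L₁ + α₂L₂)ΔT = g
α₁L₁ + α₂L₂ = 1.25×10⁻⁵×0.9253 + 9.0×10⁻⁶×2.902 = 3.768425×10⁻⁵ m/K
ΔT = 9.27×10⁻⁴ / 3.768425×10⁻⁵ = 24.599 K
T = 10.6 + 24.599 = 35.199 °C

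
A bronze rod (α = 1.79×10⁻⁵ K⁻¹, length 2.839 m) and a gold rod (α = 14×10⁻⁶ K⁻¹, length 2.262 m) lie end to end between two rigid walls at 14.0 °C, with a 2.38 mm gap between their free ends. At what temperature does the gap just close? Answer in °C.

Gap closes when ΔL₁ + ΔL₂ = 2.38 mm = 2.38×10⁻³ m
(α₁L₁ + α₂L₂)ΔT = g
α₁L₁ + α₂L₂ = 1.79×10⁻⁵×2.839 + 14×10⁻⁶×2.262 = 8.24861×10⁻⁵ m/K
ΔT = 2.38×10⁻³ / 8.24861×10⁻⁵ = 28.853 K
T = 14.0 + 28.853 = 42.853 °C

T = 42.9 °C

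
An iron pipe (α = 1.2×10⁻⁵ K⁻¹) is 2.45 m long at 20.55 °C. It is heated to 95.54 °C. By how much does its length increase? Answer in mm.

ΔL = 2.20 mm

|ΔT| = |95.54 − 20.55| = 74.99 K
ΔL = αL₀ΔT = (1.2×10⁻⁵)(2.45)(74.99) = 2.20×10⁻³ m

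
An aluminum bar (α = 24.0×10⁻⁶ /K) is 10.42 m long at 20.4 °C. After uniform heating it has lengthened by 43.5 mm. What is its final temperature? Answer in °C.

T = 194 °C

ΔL = αL₀ΔT ⇒ ΔT = ΔL / (αL₀)
ΔT = 43.5×10⁻³ m / (24.0×10⁻⁶ × 10.42 m) = 173.94 K
T = 20.4 + 173.94 = 194.34 °C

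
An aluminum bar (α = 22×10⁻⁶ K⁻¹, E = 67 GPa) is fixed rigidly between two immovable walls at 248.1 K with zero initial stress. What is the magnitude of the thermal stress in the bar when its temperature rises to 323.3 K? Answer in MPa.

σ = 111 MPa

Fully constrained: the free strain ε = αΔT is blocked, so σ = Eε = EαΔT.
|ΔT| = 75.2 K
σ = 67.0×10⁹ × 22×10⁻⁶ × 75.2 = 1.11×10⁸ Pa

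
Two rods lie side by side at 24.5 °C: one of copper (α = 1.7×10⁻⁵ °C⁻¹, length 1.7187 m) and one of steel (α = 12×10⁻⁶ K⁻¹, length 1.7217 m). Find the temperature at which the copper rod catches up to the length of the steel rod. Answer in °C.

T = 375.1 °C

L₁(1 + α₁ΔT) = L₂(1 + α₂ΔT) ⇒ ΔT = (L₂ − L₁)/(α₁L₁ − α₂L₂)
L₂ − L₁ = 1.7217 − 1.7187 = 3.00×10⁻³ m
α₁L₁ − α₂L₂ = 1.7×10⁻⁵×1.7187 − 12×10⁻⁶×1.7217 = 8.5575×10⁻⁶ m/K
ΔT = 3.00×10⁻³ / 8.5575×10⁻⁶ = 350.570 K
T = 24.5 + 350.570 = 375.070 °C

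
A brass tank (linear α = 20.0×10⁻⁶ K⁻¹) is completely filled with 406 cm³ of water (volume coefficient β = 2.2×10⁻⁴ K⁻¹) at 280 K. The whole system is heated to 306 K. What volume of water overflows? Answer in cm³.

1.69 cm³

The tank also expands: β_container ≈ 3α = 6.0×10⁻⁵ /K
Net overflow = V₀(β_liq − 3α_cont)ΔT
β − 3α = 2.20×10⁻⁴ − 6.0×10⁻⁵ = 1.60×10⁻⁴ /K; ΔT = 26 K
ΔV = 406 × 1.60×10⁻⁴ × 26 = 1.69 cm³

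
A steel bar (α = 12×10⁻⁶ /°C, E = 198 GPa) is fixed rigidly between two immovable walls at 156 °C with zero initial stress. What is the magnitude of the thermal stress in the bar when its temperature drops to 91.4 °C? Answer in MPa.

σ = 153 MPa

Fully constrained: the free strain ε = αΔT is blocked, so σ = Eε = EαΔT.
|ΔT| = 64.6 K
σ = 198×10⁹ × 12×10⁻⁶ × 64.6 = 1.53×10⁸ Pa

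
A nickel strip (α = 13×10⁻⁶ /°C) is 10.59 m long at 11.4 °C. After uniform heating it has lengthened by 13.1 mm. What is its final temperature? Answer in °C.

T = 107 °C

ΔL = αL₀ΔT ⇒ ΔT = ΔL / (αL₀)
ΔT = 13.1×10⁻³ m / (13×10⁻⁶ × 10.59 m) = 95.16 K
T = 11.4 + 95.16 = 106.56 °C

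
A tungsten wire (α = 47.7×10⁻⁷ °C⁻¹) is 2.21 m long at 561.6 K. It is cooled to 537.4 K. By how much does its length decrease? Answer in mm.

|ΔT| = |537.4 − 561.6| = 24.2 K
ΔL = αL₀ΔT = (47.7×10⁻⁷)(2.21)(24.2) = 2.55×10⁻⁴ m

ΔL = 0.255 mm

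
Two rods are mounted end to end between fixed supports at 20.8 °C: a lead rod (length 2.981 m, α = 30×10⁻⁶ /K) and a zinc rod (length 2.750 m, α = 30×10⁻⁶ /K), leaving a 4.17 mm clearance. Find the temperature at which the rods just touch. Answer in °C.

α₁L₁ = 8.943×10⁻⁵ m/K, α₂L₂ = 8.250×10⁻⁵ m/K → total 1.7193×10⁻⁴ m/K
ΔT = g/(α₁L₁+α₂L₂) = 4.17×10⁻³ / 1.7193×10⁻⁴ = 24.254 K
T = 20.8 + 24.254 = 45.054 °C

T = 45.1 °C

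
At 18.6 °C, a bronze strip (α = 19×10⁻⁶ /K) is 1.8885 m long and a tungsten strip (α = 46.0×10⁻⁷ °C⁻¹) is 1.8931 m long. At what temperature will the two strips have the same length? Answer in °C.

L₁(1 + α₁ΔT) = L₂(1 + α₂ΔT) ⇒ ΔT = (L₂ − L₁)/(α₁L₁ − α₂L₂)
L₂ − L₁ = 1.8931 − 1.8885 = 4.60×10⁻³ m
α₁L₁ − α₂L₂ = 19×10⁻⁶×1.8885 − 46.0×10⁻⁷×1.8931 = 2.717324×10⁻⁵ m/K
ΔT = 4.60×10⁻³ / 2.717324×10⁻⁵ = 169.284 K
T = 18.6 + 169.284 = 187.884 °C

T = 187.9 °C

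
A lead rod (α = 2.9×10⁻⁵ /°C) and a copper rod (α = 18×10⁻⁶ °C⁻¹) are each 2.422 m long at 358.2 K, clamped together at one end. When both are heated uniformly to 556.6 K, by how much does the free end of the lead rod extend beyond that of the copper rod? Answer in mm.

5.29 mm

ΔT = 198.4 K
lead: ΔL = 2.9×10⁻⁵ × 2.422 m × 198.4 = 1.3935×10⁻² m = 13.935 mm
copper: ΔL = 18×10⁻⁶ × 2.422 m × 198.4 = 8.6494×10⁻³ m = 8.6494 mm
difference = 13.935 − 8.6494 = 5.2856 mm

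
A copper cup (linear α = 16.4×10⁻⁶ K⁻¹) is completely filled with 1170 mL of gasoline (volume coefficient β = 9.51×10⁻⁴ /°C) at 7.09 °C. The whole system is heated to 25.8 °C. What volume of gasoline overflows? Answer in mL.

19.7 mL

The cup also expands: β_container ≈ 3α = 4.92×10⁻⁵ /K
Net overflow = V₀(β_liq − 3α_cont)ΔT
β − 3α = 9.51×10⁻⁴ − 4.92×10⁻⁵ = 9.018×10⁻⁴ /K; ΔT = 18.71 K
ΔV = 1170 × 9.018×10⁻⁴ × 18.71 = 19.7 mL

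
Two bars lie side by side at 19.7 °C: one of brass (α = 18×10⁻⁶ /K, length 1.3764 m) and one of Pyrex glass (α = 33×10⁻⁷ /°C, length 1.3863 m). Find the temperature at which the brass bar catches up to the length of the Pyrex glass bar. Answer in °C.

T = 509.8 °C

Equal length when α₁L₁ΔT − α₂L₂ΔT = L₂ − L₁ = 9.90×10⁻³ m
α₁L₁ = 2.47752×10⁻⁵, α₂L₂ = 4.57479×10⁻⁶ → Δ(αL) = 2.020041×10⁻⁵ m/K
ΔT = 9.90×10⁻³ / 2.020041×10⁻⁵ = 490.089 K, so T = 19.7 + 490.089 = 509.789 °C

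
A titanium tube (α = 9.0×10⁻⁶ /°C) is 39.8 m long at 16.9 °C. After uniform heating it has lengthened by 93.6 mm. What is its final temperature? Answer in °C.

ΔL = αL₀ΔT ⇒ ΔT = ΔL / (αL₀)
ΔT = 93.6×10⁻³ m / (9.0×10⁻⁶ × 39.8 m) = 261.31 K
T = 16.9 + 261.31 = 278.21 °C

T = 278 °C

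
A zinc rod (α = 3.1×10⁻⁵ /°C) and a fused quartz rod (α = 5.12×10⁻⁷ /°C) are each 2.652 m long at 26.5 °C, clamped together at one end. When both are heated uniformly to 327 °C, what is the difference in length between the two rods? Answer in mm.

24.3 mm

ΔT = 300.5 K
zinc: ΔL = 3.1×10⁻⁵ × 2.652 m × 300.5 = 2.4705×10⁻² m = 24.705 mm
fused quartz: ΔL = 5.12×10⁻⁷ × 2.652 m × 300.5 = 4.0803×10⁻⁴ m = 0.40803 mm
difference = 24.705 − 0.40803 = 24.29697 mm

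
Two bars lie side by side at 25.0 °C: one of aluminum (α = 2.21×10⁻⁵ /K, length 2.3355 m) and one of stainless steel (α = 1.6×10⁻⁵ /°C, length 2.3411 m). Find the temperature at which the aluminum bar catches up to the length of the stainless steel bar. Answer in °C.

T = 420.6 °C

L₁(1 + α₁ΔT) = L₂(1 + α₂ΔT) ⇒ ΔT = (L₂ − L₁)/(α₁L₁ − α₂L₂)
L₂ − L₁ = 2.3411 − 2.3355 = 5.60×10⁻³ m
α₁L₁ − α₂L₂ = 2.21×10⁻⁵×2.3355 − 1.6×10⁻⁵×2.3411 = 1.415695×10⁻⁵ m/K
ΔT = 5.60×10⁻³ / 1.415695×10⁻⁵ = 395.565 K
T = 25.0 + 395.565 = 420.565 °C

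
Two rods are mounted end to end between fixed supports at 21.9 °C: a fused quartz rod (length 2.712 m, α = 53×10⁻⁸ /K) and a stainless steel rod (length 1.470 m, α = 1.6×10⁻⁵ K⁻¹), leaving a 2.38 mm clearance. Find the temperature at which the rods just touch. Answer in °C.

T = 117 °C

Gap closes when ΔL₁ + ΔL₂ = 2.38 mm = 2.38×10⁻³ m
(α₁L₁ + α₂L₂)ΔT = g
α₁L₁ + α₂L₂ = 53×10⁻⁸×2.712 + 1.6×10⁻⁵×1.470 = 2.495736×10⁻⁵ m/K
ΔT = 2.38×10⁻³ / 2.495736×10⁻⁵ = 95.36 K
T = 21.9 + 95.36 = 117.26 °C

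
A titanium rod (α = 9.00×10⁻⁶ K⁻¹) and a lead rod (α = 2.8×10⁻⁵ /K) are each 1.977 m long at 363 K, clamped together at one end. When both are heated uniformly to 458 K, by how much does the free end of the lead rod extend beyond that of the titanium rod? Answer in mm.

3.57 mm

ΔT = 95 K
titanium: ΔL = 9.00×10⁻⁶ × 1.977 m × 95 = 1.6903×10⁻³ m = 1.6903 mm
lead: ΔL = 2.8×10⁻⁵ × 1.977 m × 95 = 5.2588×10⁻³ m = 5.2588 mm
difference = 5.2588 − 1.6903 = 3.5685 mm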